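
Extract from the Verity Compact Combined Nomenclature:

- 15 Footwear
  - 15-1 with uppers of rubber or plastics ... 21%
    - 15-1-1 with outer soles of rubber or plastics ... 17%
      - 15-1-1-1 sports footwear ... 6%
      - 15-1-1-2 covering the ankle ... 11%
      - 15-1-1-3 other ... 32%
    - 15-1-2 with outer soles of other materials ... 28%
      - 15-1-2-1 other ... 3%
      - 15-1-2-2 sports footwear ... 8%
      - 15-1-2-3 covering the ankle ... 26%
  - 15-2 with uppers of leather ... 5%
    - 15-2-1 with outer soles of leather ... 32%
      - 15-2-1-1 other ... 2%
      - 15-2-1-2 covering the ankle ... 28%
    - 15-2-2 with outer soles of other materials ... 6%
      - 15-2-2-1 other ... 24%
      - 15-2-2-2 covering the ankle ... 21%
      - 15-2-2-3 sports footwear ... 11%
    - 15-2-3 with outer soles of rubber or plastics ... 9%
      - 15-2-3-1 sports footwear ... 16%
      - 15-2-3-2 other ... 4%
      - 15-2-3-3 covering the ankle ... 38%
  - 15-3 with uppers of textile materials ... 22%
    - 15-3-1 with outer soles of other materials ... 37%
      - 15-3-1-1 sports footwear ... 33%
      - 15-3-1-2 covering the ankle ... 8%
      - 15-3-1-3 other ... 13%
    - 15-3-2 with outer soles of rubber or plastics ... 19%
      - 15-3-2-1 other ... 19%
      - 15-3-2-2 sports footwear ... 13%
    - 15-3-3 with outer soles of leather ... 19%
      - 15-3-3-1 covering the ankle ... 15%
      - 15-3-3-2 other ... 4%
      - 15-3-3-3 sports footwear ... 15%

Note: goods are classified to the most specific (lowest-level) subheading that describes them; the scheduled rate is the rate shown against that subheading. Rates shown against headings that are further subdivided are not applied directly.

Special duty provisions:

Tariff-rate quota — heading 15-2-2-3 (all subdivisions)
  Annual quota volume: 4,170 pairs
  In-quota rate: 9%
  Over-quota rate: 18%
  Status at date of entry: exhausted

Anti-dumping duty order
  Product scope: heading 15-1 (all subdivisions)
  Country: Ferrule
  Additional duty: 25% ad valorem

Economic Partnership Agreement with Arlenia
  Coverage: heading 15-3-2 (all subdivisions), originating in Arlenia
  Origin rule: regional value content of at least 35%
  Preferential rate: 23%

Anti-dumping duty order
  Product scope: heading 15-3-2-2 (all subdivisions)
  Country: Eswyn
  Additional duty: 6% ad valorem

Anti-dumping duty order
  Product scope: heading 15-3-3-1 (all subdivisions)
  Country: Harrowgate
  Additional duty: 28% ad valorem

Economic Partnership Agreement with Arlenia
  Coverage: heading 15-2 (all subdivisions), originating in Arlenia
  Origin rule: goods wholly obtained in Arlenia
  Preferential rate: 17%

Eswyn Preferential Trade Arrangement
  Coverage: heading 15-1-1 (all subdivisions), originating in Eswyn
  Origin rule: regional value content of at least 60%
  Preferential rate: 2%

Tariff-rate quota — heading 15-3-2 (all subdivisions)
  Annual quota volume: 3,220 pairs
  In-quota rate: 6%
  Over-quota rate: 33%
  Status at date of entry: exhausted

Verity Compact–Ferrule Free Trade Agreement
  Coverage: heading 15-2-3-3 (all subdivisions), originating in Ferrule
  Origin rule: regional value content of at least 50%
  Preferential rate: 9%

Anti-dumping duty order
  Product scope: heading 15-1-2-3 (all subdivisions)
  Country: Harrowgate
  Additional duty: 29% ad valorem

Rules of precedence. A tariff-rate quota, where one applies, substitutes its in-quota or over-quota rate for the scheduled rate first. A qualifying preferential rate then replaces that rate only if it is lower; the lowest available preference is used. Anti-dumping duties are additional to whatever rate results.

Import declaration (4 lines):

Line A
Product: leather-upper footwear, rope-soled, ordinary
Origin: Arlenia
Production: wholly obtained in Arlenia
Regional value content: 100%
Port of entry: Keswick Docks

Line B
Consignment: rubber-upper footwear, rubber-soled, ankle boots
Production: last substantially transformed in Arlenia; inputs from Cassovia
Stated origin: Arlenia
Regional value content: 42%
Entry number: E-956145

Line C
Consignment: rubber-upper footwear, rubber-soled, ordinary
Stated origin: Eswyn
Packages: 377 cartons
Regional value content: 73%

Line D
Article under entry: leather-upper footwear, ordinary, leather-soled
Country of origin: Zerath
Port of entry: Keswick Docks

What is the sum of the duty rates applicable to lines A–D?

Line A: leather-upper → 15-2; rope-soled → 15-2-2; ordinary → 15-2-2-1. Scheduled 24%. Arlenia agreement on 15-3-2: 15-2-2-1 not covered; Arlenia agreement on 15-2: wholly obtained → 17% available; preferential 17%. → 17%.
Line B: rubber-upper → 15-1; rubber-soled → 15-1-1; ankle boots → 15-1-1-2. Scheduled 11%. Arlenia agreement on 15-3-2: 15-1-1-2 not covered; Arlenia agreement on 15-2: 15-1-1-2 not covered. → 11%.
Line C: rubber-upper → 15-1; rubber-soled → 15-1-1; ordinary → 15-1-1-3. Scheduled 32%. Eswyn agreement on 15-1-1: RVC ≥ 60% → 2% available; preferential 2%. → 2%.
Line D: leather-upper → 15-2; leather-soled → 15-2-1; ordinary → 15-2-1-1. Scheduled 2%. No special measure applies. → 2%.
Sum: 17% + 11% + 2% + 2% = 32%.

32%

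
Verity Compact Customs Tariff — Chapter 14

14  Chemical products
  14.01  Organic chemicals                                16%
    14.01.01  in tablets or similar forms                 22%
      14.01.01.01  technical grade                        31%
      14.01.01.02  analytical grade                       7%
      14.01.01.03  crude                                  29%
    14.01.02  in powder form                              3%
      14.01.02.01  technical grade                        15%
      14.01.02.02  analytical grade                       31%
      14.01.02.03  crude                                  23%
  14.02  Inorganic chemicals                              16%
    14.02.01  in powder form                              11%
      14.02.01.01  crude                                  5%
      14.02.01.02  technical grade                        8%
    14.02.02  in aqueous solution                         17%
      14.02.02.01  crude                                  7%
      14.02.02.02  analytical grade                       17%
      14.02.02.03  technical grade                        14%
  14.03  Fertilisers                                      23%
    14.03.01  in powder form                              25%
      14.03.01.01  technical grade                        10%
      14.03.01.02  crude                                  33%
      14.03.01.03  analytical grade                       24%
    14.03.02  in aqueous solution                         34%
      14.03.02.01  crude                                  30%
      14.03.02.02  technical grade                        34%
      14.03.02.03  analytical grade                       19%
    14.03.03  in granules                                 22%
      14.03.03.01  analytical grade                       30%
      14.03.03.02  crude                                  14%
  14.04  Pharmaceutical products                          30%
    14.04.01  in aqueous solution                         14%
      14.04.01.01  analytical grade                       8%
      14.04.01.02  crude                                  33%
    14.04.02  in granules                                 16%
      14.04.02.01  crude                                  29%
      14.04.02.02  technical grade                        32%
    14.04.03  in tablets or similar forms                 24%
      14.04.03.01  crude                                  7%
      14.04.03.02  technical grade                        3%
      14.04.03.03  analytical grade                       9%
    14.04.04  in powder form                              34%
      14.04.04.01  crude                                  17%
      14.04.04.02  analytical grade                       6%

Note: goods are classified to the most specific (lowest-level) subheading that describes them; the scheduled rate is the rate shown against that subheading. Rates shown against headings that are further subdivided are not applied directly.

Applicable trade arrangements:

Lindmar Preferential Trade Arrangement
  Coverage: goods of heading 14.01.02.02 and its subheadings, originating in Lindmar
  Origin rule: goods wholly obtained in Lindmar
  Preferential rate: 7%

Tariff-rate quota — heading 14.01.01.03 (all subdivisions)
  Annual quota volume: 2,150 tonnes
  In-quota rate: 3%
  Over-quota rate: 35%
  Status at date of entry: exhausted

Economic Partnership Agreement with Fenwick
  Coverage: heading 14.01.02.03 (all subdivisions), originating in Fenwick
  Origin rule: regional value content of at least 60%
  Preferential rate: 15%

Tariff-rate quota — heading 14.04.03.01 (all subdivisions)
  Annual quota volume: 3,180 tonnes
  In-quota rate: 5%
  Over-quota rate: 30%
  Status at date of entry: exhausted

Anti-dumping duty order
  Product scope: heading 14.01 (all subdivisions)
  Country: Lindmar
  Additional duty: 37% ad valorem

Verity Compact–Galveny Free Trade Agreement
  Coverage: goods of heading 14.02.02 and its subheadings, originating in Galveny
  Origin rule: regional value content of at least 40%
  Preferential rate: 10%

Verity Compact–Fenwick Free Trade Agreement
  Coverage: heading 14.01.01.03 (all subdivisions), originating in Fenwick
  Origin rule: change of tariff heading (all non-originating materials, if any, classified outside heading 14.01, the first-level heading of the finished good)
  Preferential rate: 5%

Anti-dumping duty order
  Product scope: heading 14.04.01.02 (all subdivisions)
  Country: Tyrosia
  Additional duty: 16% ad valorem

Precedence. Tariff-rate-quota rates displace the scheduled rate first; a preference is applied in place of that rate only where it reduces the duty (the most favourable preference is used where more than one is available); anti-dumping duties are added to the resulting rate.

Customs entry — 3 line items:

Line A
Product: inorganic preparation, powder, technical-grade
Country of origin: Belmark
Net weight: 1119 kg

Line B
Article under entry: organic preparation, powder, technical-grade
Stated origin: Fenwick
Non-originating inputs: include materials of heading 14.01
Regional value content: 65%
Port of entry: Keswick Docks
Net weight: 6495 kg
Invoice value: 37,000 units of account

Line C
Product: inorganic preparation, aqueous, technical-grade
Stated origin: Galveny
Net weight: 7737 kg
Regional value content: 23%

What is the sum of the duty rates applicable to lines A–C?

Line A: inorganic → 14.02; powder → 14.02.01; technical-grade → 14.02.01.02. Scheduled 8%. No special measure applies. → 8%.
Line B: organic → 14.01; powder → 14.01.02; technical-grade → 14.01.02.01. Scheduled 15%. Fenwick agreement on 14.01.02.03: 14.01.02.01 not covered; Fenwick agreement on 14.01.01.03: 14.01.02.01 not covered. → 15%.
Line C: inorganic → 14.02; aqueous → 14.02.02; technical-grade → 14.02.02.03. Scheduled 14%. Galveny agreement on 14.02.02: RVC < 40%. → 14%.
Sum: 8% + 15% + 14% = 37%.

37%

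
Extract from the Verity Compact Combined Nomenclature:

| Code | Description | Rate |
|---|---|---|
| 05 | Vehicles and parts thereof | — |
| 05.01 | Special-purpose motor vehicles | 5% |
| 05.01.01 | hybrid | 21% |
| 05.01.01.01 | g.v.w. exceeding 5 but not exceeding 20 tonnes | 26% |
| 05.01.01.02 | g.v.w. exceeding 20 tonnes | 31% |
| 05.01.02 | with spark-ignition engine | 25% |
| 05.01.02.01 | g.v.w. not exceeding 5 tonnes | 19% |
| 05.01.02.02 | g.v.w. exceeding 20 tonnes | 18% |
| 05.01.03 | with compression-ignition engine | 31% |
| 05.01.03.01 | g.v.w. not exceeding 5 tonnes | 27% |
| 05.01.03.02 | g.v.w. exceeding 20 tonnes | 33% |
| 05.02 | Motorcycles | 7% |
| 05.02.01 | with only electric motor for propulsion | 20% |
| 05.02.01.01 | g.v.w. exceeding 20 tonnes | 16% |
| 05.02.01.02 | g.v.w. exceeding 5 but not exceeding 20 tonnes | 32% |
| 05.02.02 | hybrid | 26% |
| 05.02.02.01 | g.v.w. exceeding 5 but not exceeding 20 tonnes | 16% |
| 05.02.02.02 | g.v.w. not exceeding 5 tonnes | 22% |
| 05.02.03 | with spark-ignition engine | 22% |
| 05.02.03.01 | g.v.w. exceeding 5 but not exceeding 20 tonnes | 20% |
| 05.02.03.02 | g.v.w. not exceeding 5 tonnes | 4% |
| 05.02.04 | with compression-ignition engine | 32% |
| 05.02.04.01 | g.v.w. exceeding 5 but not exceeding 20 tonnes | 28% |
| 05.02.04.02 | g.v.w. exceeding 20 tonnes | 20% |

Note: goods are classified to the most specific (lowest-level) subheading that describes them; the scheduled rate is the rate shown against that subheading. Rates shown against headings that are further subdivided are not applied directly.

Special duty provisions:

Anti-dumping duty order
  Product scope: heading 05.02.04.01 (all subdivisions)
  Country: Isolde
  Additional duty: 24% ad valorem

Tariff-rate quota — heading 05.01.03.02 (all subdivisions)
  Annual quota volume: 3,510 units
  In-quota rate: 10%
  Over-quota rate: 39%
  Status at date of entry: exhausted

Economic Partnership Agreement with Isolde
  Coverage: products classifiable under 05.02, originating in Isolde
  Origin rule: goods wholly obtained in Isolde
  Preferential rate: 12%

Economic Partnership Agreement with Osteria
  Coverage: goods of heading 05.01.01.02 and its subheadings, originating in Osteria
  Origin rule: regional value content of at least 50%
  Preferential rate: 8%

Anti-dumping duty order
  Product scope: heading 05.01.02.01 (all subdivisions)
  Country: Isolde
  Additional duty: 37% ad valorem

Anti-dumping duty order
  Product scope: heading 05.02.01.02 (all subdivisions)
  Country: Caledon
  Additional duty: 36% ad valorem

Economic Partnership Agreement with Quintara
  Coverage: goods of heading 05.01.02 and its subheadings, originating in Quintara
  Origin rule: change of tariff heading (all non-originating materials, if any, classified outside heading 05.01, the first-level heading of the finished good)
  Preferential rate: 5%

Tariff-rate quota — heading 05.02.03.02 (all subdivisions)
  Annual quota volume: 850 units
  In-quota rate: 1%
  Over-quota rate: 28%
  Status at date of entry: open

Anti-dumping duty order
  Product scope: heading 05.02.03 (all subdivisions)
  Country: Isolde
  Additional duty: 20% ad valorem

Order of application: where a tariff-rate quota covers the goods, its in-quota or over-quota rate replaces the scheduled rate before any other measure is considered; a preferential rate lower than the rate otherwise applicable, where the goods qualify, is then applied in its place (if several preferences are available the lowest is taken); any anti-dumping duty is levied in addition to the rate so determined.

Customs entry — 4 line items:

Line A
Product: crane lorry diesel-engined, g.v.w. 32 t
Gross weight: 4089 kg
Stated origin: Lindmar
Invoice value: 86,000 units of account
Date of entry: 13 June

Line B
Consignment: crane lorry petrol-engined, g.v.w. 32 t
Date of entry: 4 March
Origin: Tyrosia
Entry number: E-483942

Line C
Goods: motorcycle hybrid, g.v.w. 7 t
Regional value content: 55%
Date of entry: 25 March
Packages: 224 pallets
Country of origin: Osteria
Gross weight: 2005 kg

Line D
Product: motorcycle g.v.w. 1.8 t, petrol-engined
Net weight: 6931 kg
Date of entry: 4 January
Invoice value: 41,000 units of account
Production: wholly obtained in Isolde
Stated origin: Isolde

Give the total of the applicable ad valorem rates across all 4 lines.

Line A: crane lorry → 05.01; diesel-engined → 05.01.03; g.v.w. 32 t → 05.01.03.02. Scheduled 33%. quota on 05.01.03.02 exhausted → over-quota 39%. → 39%.
Line B: crane lorry → 05.01; petrol-engined → 05.01.02; g.v.w. 32 t → 05.01.02.02. Scheduled 18%. No special measure applies. → 18%.
Line C: motorcycle → 05.02; hybrid → 05.02.02; g.v.w. 7 t → 05.02.02.01. Scheduled 16%. Osteria agreement on 05.01.01.02: 05.02.02.01 not covered. → 16%.
Line D: motorcycle → 05.02; petrol-engined → 05.02.03; g.v.w. 1.8 t → 05.02.03.02. Scheduled 4%. quota on 05.02.03.02 open → in-quota 1%; Isolde agreement on 05.02: wholly obtained → 12% available; preference 12% not lower than 1% → no reduction; anti-dumping (Isolde, 05.02.03): +20%; total 1% + 20% = 21%. → 21%.
Sum: 39% + 18% + 16% + 21% = 94%.

94%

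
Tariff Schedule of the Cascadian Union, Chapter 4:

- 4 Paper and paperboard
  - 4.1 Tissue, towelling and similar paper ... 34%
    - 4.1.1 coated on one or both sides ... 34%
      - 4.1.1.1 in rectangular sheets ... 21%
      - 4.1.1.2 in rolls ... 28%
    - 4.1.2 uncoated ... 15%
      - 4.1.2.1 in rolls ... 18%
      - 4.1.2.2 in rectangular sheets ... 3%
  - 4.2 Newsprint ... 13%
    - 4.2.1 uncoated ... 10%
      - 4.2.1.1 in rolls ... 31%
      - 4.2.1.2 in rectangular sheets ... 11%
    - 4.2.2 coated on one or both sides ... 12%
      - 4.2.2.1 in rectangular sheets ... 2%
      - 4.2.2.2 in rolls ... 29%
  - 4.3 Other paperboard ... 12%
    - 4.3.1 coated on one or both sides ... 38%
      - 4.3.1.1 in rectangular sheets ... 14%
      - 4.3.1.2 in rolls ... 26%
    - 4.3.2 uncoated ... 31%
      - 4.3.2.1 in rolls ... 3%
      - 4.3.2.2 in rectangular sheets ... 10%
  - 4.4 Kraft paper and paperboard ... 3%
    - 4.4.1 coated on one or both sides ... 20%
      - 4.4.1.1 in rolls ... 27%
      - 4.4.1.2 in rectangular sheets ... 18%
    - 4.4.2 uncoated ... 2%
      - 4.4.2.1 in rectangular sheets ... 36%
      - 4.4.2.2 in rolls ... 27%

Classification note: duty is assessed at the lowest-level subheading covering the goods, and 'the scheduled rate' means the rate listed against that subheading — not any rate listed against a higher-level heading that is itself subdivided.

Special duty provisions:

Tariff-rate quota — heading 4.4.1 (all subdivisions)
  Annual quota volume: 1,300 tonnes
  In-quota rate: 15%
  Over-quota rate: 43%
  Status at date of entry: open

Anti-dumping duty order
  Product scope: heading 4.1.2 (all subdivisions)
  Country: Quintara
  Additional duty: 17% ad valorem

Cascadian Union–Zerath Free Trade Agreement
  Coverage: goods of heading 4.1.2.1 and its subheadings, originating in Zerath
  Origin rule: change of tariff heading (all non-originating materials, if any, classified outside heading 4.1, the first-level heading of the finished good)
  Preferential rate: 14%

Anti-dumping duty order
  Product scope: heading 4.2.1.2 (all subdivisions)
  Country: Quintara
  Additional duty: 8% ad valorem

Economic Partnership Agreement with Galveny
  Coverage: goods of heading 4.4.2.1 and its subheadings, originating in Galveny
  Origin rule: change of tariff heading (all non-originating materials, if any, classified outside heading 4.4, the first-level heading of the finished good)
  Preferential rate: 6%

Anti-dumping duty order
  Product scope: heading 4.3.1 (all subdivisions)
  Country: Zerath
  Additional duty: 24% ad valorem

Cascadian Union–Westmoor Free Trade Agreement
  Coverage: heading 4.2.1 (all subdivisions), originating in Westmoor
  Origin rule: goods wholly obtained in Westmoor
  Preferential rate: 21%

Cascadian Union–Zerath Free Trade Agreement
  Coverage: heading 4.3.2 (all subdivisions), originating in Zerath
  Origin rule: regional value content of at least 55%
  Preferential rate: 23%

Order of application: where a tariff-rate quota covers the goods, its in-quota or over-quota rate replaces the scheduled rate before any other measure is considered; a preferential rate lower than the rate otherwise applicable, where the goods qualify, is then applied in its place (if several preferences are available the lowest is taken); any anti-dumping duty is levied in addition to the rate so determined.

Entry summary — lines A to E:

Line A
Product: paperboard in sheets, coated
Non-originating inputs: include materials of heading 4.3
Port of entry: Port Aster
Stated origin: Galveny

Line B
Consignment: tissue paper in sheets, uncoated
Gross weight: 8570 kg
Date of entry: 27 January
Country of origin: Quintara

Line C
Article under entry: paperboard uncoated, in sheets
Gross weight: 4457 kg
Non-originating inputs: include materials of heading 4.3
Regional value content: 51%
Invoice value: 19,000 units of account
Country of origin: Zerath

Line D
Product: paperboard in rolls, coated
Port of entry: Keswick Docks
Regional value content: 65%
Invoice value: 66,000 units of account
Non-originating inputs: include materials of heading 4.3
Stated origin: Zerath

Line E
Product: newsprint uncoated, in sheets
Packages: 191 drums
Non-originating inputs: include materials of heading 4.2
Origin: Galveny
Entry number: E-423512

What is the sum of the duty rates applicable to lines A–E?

Line A: paperboard → 4.3; coated → 4.3.1; in sheets → 4.3.1.1. Scheduled 14%. Galveny agreement on 4.4.2.1: 4.3.1.1 not covered. → 14%.
Line B: tissue paper → 4.1; uncoated → 4.1.2; in sheets → 4.1.2.2. Scheduled 3%. anti-dumping (Quintara, 4.1.2): +17%; total 3% + 17% = 20%. → 20%.
Line C: paperboard → 4.3; uncoated → 4.3.2; in sheets → 4.3.2.2. Scheduled 10%. Zerath agreement on 4.1.2.1: 4.3.2.2 not covered; Zerath agreement on 4.3.2: RVC < 55%. → 10%.
Line D: paperboard → 4.3; coated → 4.3.1; in rolls → 4.3.1.2. Scheduled 26%. Zerath agreement on 4.1.2.1: 4.3.1.2 not covered; Zerath agreement on 4.3.2: 4.3.1.2 not covered; anti-dumping (Zerath, 4.3.1): +24%; total 26% + 24% = 50%. → 50%.
Line E: newsprint → 4.2; uncoated → 4.2.1; in sheets → 4.2.1.2. Scheduled 11%. Galveny agreement on 4.4.2.1: 4.2.1.2 not covered. → 11%.
Sum: 14% + 20% + 10% + 50% + 11% = 105%.

105%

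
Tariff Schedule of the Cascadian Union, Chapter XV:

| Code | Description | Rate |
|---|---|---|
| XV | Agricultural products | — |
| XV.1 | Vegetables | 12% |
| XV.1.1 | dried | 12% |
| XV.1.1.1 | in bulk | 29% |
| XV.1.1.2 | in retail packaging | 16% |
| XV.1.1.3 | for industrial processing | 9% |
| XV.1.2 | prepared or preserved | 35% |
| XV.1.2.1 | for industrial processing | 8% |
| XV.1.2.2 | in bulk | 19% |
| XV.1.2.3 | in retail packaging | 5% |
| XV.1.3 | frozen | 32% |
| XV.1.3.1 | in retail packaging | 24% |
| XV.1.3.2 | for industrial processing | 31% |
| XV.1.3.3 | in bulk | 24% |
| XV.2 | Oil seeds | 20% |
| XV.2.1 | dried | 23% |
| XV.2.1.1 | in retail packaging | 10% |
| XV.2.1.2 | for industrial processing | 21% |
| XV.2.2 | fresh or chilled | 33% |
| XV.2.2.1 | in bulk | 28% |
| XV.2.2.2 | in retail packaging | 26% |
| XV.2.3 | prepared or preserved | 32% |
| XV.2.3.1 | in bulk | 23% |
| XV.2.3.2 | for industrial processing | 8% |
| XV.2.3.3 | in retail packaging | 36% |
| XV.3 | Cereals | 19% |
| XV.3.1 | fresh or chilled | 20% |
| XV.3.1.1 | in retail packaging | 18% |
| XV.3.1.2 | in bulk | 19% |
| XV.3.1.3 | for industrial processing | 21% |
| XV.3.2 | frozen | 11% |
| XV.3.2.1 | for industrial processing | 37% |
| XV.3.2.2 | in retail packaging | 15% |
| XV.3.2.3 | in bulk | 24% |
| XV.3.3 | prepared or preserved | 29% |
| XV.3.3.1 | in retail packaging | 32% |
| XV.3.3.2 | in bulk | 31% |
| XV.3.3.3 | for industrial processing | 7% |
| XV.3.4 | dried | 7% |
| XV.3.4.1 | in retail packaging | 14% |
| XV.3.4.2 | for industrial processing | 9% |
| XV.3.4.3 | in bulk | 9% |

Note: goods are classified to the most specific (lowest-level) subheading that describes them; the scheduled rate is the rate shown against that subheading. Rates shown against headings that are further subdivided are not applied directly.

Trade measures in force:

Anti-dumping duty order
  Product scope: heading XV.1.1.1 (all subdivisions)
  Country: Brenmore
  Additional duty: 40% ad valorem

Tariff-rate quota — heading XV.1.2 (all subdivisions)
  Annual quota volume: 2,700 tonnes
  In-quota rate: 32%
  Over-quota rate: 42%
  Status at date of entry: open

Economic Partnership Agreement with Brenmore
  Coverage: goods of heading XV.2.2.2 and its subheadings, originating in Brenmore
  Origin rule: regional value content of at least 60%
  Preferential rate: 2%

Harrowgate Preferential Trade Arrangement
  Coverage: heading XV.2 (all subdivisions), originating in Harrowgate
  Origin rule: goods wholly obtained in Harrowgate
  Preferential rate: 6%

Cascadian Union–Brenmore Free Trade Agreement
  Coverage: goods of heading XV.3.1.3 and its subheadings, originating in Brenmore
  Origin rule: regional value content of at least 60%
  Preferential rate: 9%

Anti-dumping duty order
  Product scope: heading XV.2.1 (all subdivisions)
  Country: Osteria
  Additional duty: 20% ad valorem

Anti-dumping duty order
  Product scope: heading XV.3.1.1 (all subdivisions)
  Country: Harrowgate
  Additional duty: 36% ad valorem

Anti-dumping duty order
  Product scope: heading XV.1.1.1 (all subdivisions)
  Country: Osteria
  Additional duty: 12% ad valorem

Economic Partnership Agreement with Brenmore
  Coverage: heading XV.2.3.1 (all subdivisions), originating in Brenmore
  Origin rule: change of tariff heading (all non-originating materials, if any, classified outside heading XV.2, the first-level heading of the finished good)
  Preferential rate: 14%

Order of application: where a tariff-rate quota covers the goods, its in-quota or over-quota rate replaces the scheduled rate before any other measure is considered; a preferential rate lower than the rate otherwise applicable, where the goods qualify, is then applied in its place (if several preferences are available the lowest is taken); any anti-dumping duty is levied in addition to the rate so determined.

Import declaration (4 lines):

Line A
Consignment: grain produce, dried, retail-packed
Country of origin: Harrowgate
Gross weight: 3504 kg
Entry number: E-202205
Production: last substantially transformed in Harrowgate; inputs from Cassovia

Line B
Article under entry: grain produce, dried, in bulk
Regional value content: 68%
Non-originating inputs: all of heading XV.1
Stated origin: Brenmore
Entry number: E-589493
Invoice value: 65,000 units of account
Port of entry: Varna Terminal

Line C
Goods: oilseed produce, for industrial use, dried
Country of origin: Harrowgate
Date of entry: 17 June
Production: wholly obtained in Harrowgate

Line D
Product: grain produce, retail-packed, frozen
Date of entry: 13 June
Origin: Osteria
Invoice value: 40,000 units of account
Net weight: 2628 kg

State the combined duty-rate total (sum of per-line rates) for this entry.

44%

Line A: grain → XV.3; dried → XV.3.4; retail-packed → XV.3.4.1. Scheduled 14%. Harrowgate agreement on XV.2: XV.3.4.1 not covered. → 14%.
Line B: grain → XV.3; dried → XV.3.4; in bulk → XV.3.4.3. Scheduled 9%. Brenmore agreement on XV.2.2.2: XV.3.4.3 not covered; Brenmore agreement on XV.3.1.3: XV.3.4.3 not covered; Brenmore agreement on XV.2.3.1: XV.3.4.3 not covered. → 9%.
Line C: oilseed → XV.2; dried → XV.2.1; for industrial use → XV.2.1.2. Scheduled 21%. Harrowgate agreement on XV.2: wholly obtained → 6% available; preferential 6%. → 6%.
Line D: grain → XV.3; frozen → XV.3.2; retail-packed → XV.3.2.2. Scheduled 15%. No special measure applies. → 15%.
Sum: 14% + 9% + 6% + 15% = 44%.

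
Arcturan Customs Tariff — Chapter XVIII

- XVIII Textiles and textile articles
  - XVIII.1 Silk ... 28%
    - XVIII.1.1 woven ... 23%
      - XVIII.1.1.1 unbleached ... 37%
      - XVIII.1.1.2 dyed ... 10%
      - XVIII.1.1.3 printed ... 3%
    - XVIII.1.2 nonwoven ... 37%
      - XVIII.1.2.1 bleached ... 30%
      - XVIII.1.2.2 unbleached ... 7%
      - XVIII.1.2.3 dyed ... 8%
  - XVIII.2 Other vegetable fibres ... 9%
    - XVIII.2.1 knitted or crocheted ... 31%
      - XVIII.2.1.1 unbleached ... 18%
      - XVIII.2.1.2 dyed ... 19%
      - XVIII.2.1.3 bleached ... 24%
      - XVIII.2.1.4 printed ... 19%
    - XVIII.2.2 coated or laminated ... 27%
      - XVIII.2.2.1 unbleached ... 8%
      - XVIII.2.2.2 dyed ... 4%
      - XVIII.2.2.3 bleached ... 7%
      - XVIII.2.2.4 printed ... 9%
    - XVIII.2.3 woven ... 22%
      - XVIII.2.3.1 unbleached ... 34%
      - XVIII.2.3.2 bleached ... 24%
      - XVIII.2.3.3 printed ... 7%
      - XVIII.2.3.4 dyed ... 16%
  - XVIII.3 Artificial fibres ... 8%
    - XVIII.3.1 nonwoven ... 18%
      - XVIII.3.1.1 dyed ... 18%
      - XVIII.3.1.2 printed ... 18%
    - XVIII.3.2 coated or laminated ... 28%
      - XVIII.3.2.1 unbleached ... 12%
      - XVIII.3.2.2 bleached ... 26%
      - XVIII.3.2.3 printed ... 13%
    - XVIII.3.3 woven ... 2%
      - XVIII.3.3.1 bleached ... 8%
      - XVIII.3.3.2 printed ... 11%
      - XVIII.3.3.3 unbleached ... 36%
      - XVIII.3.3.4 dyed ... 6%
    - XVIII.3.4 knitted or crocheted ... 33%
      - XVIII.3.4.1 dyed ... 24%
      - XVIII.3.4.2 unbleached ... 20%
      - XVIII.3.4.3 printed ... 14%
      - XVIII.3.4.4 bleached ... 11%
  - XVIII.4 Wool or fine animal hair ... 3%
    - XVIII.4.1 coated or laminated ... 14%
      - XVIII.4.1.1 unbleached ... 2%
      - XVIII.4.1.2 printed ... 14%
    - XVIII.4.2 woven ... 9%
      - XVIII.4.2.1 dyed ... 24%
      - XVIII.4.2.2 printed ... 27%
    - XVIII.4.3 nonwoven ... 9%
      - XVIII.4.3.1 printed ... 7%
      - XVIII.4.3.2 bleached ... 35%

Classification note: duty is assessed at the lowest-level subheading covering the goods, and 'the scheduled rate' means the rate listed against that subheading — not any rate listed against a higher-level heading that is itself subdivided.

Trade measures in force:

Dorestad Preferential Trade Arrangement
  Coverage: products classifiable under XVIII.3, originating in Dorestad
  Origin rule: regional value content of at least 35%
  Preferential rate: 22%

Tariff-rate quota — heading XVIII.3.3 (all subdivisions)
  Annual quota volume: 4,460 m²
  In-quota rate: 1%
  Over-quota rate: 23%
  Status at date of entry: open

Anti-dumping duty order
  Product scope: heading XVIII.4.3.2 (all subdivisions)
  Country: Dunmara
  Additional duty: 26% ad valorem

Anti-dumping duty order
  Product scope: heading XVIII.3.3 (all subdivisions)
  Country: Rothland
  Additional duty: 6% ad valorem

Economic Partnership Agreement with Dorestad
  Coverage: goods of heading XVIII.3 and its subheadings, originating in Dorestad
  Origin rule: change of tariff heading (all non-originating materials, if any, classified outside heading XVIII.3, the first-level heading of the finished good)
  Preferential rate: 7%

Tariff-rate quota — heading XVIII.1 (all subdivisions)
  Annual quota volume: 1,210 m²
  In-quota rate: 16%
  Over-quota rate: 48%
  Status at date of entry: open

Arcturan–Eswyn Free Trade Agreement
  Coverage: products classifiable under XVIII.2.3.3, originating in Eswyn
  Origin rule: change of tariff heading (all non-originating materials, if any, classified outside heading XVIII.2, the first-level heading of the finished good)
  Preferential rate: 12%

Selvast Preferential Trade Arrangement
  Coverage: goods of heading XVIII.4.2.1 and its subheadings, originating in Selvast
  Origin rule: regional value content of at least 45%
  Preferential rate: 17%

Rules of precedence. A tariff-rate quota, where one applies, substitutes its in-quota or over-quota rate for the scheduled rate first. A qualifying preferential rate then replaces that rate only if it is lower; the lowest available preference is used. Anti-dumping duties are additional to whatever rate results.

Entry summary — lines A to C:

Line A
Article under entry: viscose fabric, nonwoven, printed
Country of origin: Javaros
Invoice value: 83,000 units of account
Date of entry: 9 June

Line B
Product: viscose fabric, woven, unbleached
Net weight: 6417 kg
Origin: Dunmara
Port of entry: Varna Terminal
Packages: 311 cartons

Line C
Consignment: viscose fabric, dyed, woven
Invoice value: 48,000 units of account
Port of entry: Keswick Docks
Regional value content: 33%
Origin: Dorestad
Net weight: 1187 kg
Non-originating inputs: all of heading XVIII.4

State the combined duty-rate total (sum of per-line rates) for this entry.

Line A: viscose → XVIII.3; nonwoven → XVIII.3.1; printed → XVIII.3.1.2. Scheduled 18%. No special measure applies. → 18%.
Line B: viscose → XVIII.3; woven → XVIII.3.3; unbleached → XVIII.3.3.3. Scheduled 36%. quota on XVIII.3.3 open → in-quota 1%. → 1%.
Line C: viscose → XVIII.3; woven → XVIII.3.3; dyed → XVIII.3.3.4. Scheduled 6%. quota on XVIII.3.3 open → in-quota 1%; Dorestad agreement on XVIII.3: RVC < 35%; Dorestad agreement on XVIII.3: CTH met → 7% available; preference 7% not lower than 1% → no reduction. → 1%.
Sum: 18% + 1% + 1% = 20%.

20%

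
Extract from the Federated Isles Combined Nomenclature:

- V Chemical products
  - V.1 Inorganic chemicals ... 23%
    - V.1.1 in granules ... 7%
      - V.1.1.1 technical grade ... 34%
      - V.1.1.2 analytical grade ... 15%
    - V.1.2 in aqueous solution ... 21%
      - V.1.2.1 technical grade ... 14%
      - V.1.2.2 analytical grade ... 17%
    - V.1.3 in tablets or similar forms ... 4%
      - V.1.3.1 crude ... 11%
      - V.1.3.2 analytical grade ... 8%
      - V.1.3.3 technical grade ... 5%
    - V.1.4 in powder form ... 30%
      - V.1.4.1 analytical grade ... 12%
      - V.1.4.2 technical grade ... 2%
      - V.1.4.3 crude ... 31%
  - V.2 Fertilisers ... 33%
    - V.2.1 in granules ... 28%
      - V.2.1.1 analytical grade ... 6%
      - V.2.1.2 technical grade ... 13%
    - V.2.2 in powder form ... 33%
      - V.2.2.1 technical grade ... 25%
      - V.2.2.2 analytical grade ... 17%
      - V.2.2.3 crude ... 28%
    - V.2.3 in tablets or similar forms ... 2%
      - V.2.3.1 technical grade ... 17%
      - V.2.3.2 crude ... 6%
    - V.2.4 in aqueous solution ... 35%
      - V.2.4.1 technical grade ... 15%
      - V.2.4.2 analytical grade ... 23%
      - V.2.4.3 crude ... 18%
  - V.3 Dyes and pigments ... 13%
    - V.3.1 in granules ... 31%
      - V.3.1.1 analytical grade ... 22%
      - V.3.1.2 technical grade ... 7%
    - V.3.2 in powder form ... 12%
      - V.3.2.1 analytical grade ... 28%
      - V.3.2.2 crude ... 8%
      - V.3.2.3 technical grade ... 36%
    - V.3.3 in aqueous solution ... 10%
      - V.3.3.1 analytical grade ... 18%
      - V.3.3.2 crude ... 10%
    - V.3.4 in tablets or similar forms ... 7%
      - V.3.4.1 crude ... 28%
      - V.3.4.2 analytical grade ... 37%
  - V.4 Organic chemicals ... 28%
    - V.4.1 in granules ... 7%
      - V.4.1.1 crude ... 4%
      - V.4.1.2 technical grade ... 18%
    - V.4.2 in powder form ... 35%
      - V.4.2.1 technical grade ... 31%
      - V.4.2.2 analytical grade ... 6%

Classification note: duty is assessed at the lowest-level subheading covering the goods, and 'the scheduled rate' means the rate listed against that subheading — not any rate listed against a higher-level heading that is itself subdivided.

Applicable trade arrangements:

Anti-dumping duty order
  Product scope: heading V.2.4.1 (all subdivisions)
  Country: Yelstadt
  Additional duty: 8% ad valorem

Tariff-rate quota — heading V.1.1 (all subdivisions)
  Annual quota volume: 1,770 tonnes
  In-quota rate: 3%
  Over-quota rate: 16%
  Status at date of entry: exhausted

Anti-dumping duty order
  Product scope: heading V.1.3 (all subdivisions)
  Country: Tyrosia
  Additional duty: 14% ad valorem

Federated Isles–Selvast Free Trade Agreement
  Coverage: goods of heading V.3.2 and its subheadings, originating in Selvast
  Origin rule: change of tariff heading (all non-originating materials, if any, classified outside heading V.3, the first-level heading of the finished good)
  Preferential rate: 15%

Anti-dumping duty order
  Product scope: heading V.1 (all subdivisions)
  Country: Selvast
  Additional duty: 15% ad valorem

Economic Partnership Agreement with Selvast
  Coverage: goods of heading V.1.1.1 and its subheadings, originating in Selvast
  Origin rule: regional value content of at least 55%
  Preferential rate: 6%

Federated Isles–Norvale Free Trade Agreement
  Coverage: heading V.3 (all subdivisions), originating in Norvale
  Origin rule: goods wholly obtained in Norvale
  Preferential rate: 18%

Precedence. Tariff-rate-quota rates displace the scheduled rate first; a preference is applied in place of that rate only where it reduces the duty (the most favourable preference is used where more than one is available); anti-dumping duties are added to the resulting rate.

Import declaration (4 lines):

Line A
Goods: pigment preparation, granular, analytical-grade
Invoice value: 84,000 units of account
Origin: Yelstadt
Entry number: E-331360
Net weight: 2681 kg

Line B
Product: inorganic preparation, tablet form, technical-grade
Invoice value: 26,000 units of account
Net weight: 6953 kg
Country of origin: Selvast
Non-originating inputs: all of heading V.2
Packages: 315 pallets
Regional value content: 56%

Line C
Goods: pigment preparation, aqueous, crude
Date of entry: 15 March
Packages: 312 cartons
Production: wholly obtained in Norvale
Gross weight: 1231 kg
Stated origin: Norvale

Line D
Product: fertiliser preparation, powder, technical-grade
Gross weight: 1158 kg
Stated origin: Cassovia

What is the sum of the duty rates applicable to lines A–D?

Line A: pigment → V.3; granular → V.3.1; analytical-grade → V.3.1.1. Scheduled 22%. No special measure applies. → 22%.
Line B: inorganic → V.1; tablet form → V.1.3; technical-grade → V.1.3.3. Scheduled 5%. Selvast agreement on V.3.2: V.1.3.3 not covered; Selvast agreement on V.1.1.1: V.1.3.3 not covered; anti-dumping (Selvast, V.1): +15%; total 5% + 15% = 20%. → 20%.
Line C: pigment → V.3; aqueous → V.3.3; crude → V.3.3.2. Scheduled 10%. Norvale agreement on V.3: wholly obtained → 18% available; preference 18% not lower than 10% → no reduction. → 10%.
Line D: fertiliser → V.2; powder → V.2.2; technical-grade → V.2.2.1. Scheduled 25%. No special measure applies. → 25%.
Sum: 22% + 20% + 10% + 25% = 77%.

77%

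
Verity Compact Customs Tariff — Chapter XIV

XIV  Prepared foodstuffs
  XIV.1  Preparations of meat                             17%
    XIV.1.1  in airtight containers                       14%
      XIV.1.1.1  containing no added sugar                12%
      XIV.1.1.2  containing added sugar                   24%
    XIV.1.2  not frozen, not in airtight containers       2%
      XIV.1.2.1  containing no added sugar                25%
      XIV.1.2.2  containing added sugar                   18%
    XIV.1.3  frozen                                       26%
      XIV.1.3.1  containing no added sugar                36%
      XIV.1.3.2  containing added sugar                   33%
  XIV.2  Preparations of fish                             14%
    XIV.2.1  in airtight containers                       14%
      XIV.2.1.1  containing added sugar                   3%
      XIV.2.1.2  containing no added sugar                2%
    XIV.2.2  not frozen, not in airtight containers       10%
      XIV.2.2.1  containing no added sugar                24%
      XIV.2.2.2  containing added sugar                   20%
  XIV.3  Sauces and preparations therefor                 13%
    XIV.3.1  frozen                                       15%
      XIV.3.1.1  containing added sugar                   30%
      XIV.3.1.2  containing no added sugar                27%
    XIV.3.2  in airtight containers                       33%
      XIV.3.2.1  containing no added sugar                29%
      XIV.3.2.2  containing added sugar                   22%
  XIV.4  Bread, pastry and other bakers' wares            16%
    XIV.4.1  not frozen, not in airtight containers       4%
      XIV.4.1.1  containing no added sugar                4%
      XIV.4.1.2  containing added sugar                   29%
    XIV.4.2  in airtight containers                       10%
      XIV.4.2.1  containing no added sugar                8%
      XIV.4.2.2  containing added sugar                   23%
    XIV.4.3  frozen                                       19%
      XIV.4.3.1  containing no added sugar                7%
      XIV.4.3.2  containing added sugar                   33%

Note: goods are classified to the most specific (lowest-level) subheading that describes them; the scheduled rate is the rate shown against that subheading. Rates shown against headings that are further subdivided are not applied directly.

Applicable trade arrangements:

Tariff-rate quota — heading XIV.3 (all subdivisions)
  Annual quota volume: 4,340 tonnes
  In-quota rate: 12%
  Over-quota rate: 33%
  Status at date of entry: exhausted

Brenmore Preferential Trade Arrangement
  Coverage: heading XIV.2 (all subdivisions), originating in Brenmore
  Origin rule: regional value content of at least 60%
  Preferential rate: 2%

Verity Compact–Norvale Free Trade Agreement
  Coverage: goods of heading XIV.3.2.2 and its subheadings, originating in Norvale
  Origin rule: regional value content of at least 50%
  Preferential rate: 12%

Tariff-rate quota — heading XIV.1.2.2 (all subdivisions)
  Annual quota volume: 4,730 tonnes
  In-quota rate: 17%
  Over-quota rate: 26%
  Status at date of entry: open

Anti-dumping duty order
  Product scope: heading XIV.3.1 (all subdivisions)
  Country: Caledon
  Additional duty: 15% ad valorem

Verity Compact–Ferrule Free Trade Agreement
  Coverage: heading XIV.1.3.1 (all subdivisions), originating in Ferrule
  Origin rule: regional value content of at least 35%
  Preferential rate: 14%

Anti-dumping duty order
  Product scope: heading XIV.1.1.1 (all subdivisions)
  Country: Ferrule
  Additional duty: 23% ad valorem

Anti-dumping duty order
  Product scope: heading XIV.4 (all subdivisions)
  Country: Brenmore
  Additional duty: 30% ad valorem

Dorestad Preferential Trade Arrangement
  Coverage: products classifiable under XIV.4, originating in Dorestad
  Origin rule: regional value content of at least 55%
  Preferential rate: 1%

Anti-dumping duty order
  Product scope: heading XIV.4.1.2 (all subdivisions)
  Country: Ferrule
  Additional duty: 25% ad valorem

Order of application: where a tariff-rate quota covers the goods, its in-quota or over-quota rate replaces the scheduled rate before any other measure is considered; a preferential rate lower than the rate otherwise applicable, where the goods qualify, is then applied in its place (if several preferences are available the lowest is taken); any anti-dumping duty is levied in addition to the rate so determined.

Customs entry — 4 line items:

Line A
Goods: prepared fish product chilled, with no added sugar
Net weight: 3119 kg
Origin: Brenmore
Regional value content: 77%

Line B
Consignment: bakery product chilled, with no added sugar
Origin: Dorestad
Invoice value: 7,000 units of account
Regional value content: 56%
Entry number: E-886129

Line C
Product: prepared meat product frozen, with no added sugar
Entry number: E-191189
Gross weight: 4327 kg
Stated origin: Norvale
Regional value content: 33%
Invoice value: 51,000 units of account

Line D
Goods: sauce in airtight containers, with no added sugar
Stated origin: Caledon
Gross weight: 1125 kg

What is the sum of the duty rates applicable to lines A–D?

Line A: prepared fish product → XIV.2; chilled → XIV.2.2; with no added sugar → XIV.2.2.1. Scheduled 24%. Brenmore agreement on XIV.2: RVC ≥ 60% → 2% available; preferential 2%. → 2%.
Line B: bakery product → XIV.4; chilled → XIV.4.1; with no added sugar → XIV.4.1.1. Scheduled 4%. Dorestad agreement on XIV.4: RVC ≥ 55% → 1% available; preferential 1%. → 1%.
Line C: prepared meat product → XIV.1; frozen → XIV.1.3; with no added sugar → XIV.1.3.1. Scheduled 36%. Norvale agreement on XIV.3.2.2: XIV.1.3.1 not covered. → 36%.
Line D: sauce → XIV.3; in airtight containers → XIV.3.2; with no added sugar → XIV.3.2.1. Scheduled 29%. quota on XIV.3 exhausted → over-quota 33%. → 33%.
Sum: 2% + 1% + 36% + 33% = 72%.

72%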